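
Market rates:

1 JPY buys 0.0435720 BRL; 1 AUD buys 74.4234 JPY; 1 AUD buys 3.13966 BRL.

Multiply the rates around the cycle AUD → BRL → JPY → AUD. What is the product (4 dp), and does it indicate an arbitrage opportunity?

0.9682 (arbitrage exists)

Around AUD → BRL → JPY → AUD: 1 × 3.13966 ÷ 0.0435720 ÷ 74.4234 = 0.968201
Product < 1; profitable direction is AUD → JPY → BRL → AUD.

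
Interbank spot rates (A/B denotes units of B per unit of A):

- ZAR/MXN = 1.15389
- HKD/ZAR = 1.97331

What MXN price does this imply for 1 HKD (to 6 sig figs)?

HKD/MXN = 2.27698

1 HKD × 1.97331 = 1.97331 ZAR
1.97331 ZAR × 1.15389 = 2.27698 MXN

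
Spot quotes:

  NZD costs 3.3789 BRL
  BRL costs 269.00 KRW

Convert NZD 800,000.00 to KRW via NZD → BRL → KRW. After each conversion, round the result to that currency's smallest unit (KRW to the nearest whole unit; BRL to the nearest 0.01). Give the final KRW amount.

NZD 800,000.00 × 3.3789 = BRL 2,703,120.00
BRL 2,703,120.00 × 269.00 = KRW 727,139,280

KRW 727,139,280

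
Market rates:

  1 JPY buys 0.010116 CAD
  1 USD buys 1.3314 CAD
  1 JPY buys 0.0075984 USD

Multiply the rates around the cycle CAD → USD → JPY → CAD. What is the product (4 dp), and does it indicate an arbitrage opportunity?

Around CAD → USD → JPY → CAD: 1 ÷ 1.3314 ÷ 0.0075984 × 0.010116 = 0.999950
Product ≈ 1 (deviation 0.005%, within rounding noise).

0.9999 (no arbitrage)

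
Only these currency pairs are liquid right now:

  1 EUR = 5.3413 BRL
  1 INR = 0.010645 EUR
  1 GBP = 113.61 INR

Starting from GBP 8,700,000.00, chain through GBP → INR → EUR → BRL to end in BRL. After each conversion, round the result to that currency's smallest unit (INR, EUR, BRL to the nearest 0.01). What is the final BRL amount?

GBP 8,700,000.00 × 113.61 = INR 988,407,000.00
INR 988,407,000.00 × 0.010645 = EUR 10,521,592.52
EUR 10,521,592.52 × 5.3413 = BRL 56,198,982.13

BRL 56,198,982.13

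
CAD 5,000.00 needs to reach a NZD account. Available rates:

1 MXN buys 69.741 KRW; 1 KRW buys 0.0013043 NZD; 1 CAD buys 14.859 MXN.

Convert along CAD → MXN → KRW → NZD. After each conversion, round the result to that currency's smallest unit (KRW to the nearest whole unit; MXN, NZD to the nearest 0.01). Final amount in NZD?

CAD 5,000.00 × 14.859 = MXN 74,295.00
MXN 74,295.00 × 69.741 = KRW 5,181,408
KRW 5,181,408 × 0.0013043 = NZD 6,758.11

NZD 6,758.11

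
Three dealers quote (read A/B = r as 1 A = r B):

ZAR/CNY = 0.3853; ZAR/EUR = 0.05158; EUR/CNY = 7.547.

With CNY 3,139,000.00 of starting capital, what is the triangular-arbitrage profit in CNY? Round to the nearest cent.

Profitable loop is CNY → ZAR → EUR → CNY:
CNY 3,139,000.00 ÷ 0.3853 = ZAR 8,146,898.52
ZAR 8,146,898.52 × 0.05158 = EUR 420,217.03
EUR 420,217.03 × 7.547 = CNY 3,171,377.89
Profit = CNY 3,171,377.89 − CNY 3,139,000.00

Profit: CNY 32,377.89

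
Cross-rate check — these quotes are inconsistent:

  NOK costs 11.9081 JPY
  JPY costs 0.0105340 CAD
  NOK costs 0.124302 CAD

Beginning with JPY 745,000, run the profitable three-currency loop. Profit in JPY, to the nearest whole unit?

Profit: JPY 6,820

Profitable loop is JPY → CAD → NOK → JPY:
JPY 745,000 × 0.0105340 = CAD 7,847.83
CAD 7,847.83 ÷ 0.124302 = NOK 63,135.19
NOK 63,135.19 × 11.9081 = JPY 751,820
Profit = JPY 751,820 − JPY 745,000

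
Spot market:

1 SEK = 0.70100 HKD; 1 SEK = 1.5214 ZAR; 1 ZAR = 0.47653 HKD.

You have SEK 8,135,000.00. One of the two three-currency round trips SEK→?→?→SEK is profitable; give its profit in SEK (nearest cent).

Profitable loop is SEK → ZAR → HKD → SEK:
SEK 8,135,000.00 × 1.5214 = ZAR 12,376,589.00
ZAR 12,376,589.00 × 0.47653 = HKD 5,897,815.96
HKD 5,897,815.96 ÷ 0.70100 = SEK 8,413,432.18
Profit = SEK 8,413,432.18 − SEK 8,135,000.00

Profit: SEK 278,432.18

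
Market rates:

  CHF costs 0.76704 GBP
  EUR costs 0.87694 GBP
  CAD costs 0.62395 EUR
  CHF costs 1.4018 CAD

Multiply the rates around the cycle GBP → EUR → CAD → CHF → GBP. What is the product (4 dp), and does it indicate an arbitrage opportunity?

1.0000 (no arbitrage)

Around GBP → EUR → CAD → CHF → GBP: 1 ÷ 0.87694 ÷ 0.62395 ÷ 1.4018 × 0.76704 = 1.000028
Product ≈ 1 (deviation 0.003%, within rounding noise).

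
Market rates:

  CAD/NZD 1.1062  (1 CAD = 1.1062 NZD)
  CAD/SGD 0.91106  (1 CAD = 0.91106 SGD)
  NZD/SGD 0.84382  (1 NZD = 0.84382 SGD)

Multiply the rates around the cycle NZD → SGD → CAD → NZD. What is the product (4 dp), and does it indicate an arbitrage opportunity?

1.0246 (arbitrage exists)

Around NZD → SGD → CAD → NZD: 1 × 0.84382 ÷ 0.91106 × 1.1062 = 1.024558
Product > 1; profitable direction is NZD → SGD → CAD → NZD.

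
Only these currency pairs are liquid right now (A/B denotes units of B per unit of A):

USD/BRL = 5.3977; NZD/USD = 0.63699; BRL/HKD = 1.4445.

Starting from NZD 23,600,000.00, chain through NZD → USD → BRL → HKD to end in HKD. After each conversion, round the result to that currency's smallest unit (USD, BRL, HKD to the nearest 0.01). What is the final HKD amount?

HKD 117,211,684.32

NZD 23,600,000.00 × 0.63699 = USD 15,032,964.00
USD 15,032,964.00 × 5.3977 = BRL 81,143,429.78
BRL 81,143,429.78 × 1.4445 = HKD 117,211,684.32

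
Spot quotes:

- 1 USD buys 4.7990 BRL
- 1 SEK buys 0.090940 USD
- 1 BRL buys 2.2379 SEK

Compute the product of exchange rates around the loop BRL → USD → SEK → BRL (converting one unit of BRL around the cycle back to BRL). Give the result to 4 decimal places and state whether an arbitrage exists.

Around BRL → USD → SEK → BRL: 1 ÷ 4.7990 ÷ 0.090940 ÷ 2.2379 = 1.023891
Product > 1; profitable direction is BRL → USD → SEK → BRL.

1.0239 (arbitrage exists)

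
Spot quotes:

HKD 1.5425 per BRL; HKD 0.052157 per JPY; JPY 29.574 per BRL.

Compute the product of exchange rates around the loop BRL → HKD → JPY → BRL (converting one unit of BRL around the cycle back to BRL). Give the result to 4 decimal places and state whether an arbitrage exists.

1.0000 (no arbitrage)

Around BRL → HKD → JPY → BRL: 1 × 1.5425 ÷ 0.052157 ÷ 29.574 = 1.000006
Product ≈ 1 (deviation 0.001%, within rounding noise).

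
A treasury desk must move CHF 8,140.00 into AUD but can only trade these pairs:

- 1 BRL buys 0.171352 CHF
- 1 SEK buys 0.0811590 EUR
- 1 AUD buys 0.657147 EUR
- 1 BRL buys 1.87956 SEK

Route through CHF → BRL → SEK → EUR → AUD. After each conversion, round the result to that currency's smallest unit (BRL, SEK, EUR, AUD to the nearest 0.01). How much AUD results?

AUD 11,027.21

CHF 8,140.00 ÷ 0.171352 = BRL 47,504.55
BRL 47,504.55 × 1.87956 = SEK 89,287.65
SEK 89,287.65 × 0.0811590 = EUR 7,246.50
EUR 7,246.50 ÷ 0.657147 = AUD 11,027.21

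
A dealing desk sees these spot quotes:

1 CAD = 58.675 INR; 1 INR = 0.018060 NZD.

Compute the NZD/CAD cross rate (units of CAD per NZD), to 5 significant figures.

1 NZD ÷ 0.018060 = 55.371 INR
55.371 INR ÷ 58.675 = 0.94369 CAD

NZD/CAD = 0.94369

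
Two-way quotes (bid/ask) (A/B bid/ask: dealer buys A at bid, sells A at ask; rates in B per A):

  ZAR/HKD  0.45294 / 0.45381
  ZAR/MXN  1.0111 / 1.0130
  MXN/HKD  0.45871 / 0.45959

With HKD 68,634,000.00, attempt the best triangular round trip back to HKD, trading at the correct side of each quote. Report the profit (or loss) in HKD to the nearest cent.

Net profit: HKD 1,511,136.89

Best loop HKD → ZAR → MXN → HKD:
HKD 68,634,000.00 ÷ 0.45381 (buy ZAR at ask) = ZAR 151,239,505.52
ZAR 151,239,505.52 × 1.0111 (sell ZAR at bid) = MXN 152,918,264.03
MXN 152,918,264.03 × 0.45871 (sell MXN at bid) = HKD 70,145,136.89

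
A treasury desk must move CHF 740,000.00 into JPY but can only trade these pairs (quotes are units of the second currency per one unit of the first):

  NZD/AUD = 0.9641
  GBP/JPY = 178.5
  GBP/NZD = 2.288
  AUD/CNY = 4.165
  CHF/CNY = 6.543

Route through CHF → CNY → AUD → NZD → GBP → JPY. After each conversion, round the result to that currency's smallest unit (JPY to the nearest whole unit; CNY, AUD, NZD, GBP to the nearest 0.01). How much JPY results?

CHF 740,000.00 × 6.543 = CNY 4,841,820.00
CNY 4,841,820.00 ÷ 4.165 = AUD 1,162,501.80
AUD 1,162,501.80 ÷ 0.9641 = NZD 1,205,789.65
NZD 1,205,789.65 ÷ 2.288 = GBP 527,005.97
GBP 527,005.97 × 178.5 = JPY 94,070,566

JPY 94,070,566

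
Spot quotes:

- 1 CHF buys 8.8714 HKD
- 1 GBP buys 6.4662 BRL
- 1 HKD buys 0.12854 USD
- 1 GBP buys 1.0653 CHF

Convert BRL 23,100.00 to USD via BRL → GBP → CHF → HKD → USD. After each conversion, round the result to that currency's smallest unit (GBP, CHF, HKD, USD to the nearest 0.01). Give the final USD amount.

USD 4,339.75

BRL 23,100.00 ÷ 6.4662 = GBP 3,572.42
GBP 3,572.42 × 1.0653 = CHF 3,805.70
CHF 3,805.70 × 8.8714 = HKD 33,761.89
HKD 33,761.89 × 0.12854 = USD 4,339.75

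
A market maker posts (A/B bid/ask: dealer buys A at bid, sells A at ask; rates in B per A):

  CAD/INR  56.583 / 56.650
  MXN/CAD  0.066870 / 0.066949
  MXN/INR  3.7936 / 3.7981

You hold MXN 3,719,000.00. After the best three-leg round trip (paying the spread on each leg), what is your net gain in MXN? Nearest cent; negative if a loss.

Net profit: MXN 920.91

Best loop MXN → INR → CAD → MXN:
MXN 3,719,000.00 × 3.7936 (sell MXN at bid) = INR 14,108,398.40
INR 14,108,398.40 ÷ 56.650 (buy CAD at ask) = CAD 249,044.98
CAD 249,044.98 ÷ 0.066949 (buy MXN at ask) = MXN 3,719,920.91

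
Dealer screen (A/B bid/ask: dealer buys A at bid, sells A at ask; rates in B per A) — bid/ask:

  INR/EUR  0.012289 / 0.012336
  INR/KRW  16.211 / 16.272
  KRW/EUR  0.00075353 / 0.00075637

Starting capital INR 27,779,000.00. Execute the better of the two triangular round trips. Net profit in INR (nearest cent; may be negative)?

Net result: INR -42,099.96 (no profitable arbitrage after spreads)

Best loop INR → EUR → KRW → INR:
INR 27,779,000.00 × 0.012289 (sell INR at bid) = EUR 341,376.13
EUR 341,376.13 ÷ 0.00075637 (buy KRW at ask) = KRW 451,334,837
KRW 451,334,837 ÷ 16.272 (buy INR at ask) = INR 27,736,900.04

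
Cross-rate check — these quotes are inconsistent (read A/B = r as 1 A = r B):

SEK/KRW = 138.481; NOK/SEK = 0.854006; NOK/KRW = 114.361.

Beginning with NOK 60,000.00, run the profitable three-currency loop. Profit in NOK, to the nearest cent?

Profitable loop is NOK → SEK → KRW → NOK:
NOK 60,000.00 × 0.854006 = SEK 51,240.36
SEK 51,240.36 × 138.481 = KRW 7,095,816
KRW 7,095,816 ÷ 114.361 = NOK 62,047.52
Profit = NOK 62,047.52 − NOK 60,000.00

Profit: NOK 2,047.52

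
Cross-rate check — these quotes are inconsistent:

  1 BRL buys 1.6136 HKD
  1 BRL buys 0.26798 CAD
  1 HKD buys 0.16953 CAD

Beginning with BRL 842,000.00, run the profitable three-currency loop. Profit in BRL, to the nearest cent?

Profit: BRL 17,512.42

Profitable loop is BRL → HKD → CAD → BRL:
BRL 842,000.00 × 1.6136 = HKD 1,358,651.20
HKD 1,358,651.20 × 0.16953 = CAD 230,332.14
CAD 230,332.14 ÷ 0.26798 = BRL 859,512.42
Profit = BRL 859,512.42 − BRL 842,000.00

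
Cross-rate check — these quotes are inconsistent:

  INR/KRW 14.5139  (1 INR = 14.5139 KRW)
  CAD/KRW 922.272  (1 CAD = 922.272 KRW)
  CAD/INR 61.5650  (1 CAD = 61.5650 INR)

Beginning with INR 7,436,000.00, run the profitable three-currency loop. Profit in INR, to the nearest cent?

Profitable loop is INR → CAD → KRW → INR:
INR 7,436,000.00 ÷ 61.5650 = CAD 120,782.91
CAD 120,782.91 × 922.272 = KRW 111,394,698
KRW 111,394,698 ÷ 14.5139 = INR 7,675,035.53
Profit = INR 7,675,035.53 − INR 7,436,000.00

Profit: INR 239,035.53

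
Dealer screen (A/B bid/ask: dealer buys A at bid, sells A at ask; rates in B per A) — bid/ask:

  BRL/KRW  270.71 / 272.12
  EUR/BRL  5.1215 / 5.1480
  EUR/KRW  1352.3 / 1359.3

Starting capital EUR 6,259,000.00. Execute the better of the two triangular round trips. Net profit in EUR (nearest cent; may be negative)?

Best loop EUR → BRL → KRW → EUR:
EUR 6,259,000.00 × 5.1215 (sell EUR at bid) = BRL 32,055,468.50
BRL 32,055,468.50 × 270.71 (sell BRL at bid) = KRW 8,677,735,878
KRW 8,677,735,878 ÷ 1359.3 (buy EUR at ask) = EUR 6,383,974.01

Net profit: EUR 124,974.01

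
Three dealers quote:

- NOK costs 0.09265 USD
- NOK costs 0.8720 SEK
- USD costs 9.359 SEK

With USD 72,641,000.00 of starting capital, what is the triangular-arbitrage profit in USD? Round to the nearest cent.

Profitable loop is USD → NOK → SEK → USD:
USD 72,641,000.00 ÷ 0.09265 = NOK 784,036,697.25
NOK 784,036,697.25 × 0.8720 = SEK 683,680,000.00
SEK 683,680,000.00 ÷ 9.359 = USD 73,050,539.59
Profit = USD 73,050,539.59 − USD 72,641,000.00

Profit: USD 409,539.59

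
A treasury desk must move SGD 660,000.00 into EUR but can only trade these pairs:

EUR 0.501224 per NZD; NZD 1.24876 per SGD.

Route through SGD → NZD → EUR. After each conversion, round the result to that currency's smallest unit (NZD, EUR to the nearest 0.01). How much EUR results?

SGD 660,000.00 × 1.24876 = NZD 824,181.60
NZD 824,181.60 × 0.501224 = EUR 413,099.60

EUR 413,099.60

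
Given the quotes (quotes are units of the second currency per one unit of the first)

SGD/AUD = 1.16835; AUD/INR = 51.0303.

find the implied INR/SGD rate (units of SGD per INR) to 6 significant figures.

INR/SGD = 0.0167725

1 INR ÷ 51.0303 = 0.0195962 AUD
0.0195962 AUD ÷ 1.16835 = 0.0167725 SGD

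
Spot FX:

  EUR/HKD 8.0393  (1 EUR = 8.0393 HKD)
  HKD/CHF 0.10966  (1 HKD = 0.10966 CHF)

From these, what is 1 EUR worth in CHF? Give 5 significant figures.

1 EUR × 8.0393 = 8.0393 HKD
8.0393 HKD × 0.10966 = 0.88159 CHF

EUR/CHF = 0.88159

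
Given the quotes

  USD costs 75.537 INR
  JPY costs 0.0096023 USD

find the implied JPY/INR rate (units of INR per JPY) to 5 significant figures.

1 JPY × 0.0096023 = 0.0096023 USD
0.0096023 USD × 75.537 = 0.725329 INR

JPY/INR = 0.72533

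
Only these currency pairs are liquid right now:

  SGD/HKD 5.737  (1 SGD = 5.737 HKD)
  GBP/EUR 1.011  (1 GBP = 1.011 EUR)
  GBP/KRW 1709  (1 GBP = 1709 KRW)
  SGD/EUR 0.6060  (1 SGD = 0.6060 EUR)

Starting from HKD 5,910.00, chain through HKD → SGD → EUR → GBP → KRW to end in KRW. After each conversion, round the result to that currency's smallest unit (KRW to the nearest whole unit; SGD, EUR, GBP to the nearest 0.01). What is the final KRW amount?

KRW 1,055,290

HKD 5,910.00 ÷ 5.737 = SGD 1,030.16
SGD 1,030.16 × 0.6060 = EUR 624.28
EUR 624.28 ÷ 1.011 = GBP 617.49
GBP 617.49 × 1709 = KRW 1,055,290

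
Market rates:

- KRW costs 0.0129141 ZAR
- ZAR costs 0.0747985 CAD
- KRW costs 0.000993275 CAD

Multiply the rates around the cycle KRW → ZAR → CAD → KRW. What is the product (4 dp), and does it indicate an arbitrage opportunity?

Around KRW → ZAR → CAD → KRW: 1 × 0.0129141 × 0.0747985 ÷ 0.000993275 = 0.972495
Product < 1; profitable direction is KRW → CAD → ZAR → KRW.

0.9725 (arbitrage exists)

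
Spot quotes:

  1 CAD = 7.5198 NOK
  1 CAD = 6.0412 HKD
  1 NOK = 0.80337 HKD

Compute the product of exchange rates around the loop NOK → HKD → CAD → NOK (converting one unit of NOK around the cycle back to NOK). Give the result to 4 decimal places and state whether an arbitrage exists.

Around NOK → HKD → CAD → NOK: 1 × 0.80337 ÷ 6.0412 × 7.5198 = 0.999997
Product ≈ 1 (deviation 0.000%, within rounding noise).

1.0000 (no arbitrage)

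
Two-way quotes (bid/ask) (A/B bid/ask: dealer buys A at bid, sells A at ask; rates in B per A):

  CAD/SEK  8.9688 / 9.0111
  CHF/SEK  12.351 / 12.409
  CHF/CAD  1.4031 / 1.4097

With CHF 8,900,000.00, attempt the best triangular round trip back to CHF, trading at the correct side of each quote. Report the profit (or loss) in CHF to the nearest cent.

Net profit: CHF 125,602.16

Best loop CHF → CAD → SEK → CHF:
CHF 8,900,000.00 × 1.4031 (sell CHF at bid) = CAD 12,487,590.00
CAD 12,487,590.00 × 8.9688 (sell CAD at bid) = SEK 111,998,697.19
SEK 111,998,697.19 ÷ 12.409 (buy CHF at ask) = CHF 9,025,602.16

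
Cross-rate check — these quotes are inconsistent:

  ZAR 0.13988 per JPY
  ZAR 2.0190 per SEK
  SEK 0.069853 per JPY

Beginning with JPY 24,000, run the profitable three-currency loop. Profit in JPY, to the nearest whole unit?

Profitable loop is JPY → SEK → ZAR → JPY:
JPY 24,000 × 0.069853 = SEK 1,676.47
SEK 1,676.47 × 2.0190 = ZAR 3,384.80
ZAR 3,384.80 ÷ 0.13988 = JPY 24,198
Profit = JPY 24,198 − JPY 24,000

Profit: JPY 198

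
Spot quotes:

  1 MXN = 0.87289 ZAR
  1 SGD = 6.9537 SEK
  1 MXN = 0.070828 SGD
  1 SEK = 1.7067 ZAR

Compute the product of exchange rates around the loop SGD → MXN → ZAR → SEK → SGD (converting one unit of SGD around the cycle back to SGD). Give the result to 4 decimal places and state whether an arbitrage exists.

1.0384 (arbitrage exists)

Around SGD → MXN → ZAR → SEK → SGD: 1 ÷ 0.070828 × 0.87289 ÷ 1.7067 ÷ 6.9537 = 1.038440
Product > 1; profitable direction is SGD → MXN → ZAR → SEK → SGD.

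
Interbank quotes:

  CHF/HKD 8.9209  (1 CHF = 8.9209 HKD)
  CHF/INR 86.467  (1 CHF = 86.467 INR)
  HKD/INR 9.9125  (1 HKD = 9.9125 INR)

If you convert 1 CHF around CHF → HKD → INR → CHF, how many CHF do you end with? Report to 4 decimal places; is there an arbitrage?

Around CHF → HKD → INR → CHF: 1 × 8.9209 × 9.9125 ÷ 86.467 = 1.022684
Product > 1; profitable direction is CHF → HKD → INR → CHF.

1.0227 (arbitrage exists)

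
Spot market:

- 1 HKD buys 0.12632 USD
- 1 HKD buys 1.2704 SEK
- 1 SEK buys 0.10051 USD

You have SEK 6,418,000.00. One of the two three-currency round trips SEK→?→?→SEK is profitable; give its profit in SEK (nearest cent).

Profit: SEK 69,499.75

Profitable loop is SEK → USD → HKD → SEK:
SEK 6,418,000.00 × 0.10051 = USD 645,073.18
USD 645,073.18 ÷ 0.12632 = HKD 5,106,659.12
HKD 5,106,659.12 × 1.2704 = SEK 6,487,499.75
Profit = SEK 6,487,499.75 − SEK 6,418,000.00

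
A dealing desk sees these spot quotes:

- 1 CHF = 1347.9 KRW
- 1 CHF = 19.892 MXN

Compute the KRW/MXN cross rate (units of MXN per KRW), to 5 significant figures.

1 KRW ÷ 1347.9 = 0.000741895 CHF
0.000741895 CHF × 19.892 = 0.0147578 MXN

KRW/MXN = 0.014758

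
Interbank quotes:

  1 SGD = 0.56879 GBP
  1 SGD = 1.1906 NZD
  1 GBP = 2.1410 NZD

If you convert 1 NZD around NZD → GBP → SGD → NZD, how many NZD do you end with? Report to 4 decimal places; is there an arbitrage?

0.9777 (arbitrage exists)

Around NZD → GBP → SGD → NZD: 1 ÷ 2.1410 ÷ 0.56879 × 1.1906 = 0.977681
Product < 1; profitable direction is NZD → SGD → GBP → NZD.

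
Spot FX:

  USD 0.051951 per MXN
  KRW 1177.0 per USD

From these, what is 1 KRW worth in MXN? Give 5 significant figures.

KRW/MXN = 0.016354

1 KRW ÷ 1177.0 = 0.000849618 USD
0.000849618 USD ÷ 0.051951 = 0.0163542 MXN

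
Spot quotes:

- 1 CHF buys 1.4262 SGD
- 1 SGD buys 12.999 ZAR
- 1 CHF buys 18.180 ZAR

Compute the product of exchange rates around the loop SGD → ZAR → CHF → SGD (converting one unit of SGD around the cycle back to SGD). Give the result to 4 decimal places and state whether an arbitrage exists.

Around SGD → ZAR → CHF → SGD: 1 × 12.999 ÷ 18.180 × 1.4262 = 1.019757
Product > 1; profitable direction is SGD → ZAR → CHF → SGD.

1.0198 (arbitrage exists)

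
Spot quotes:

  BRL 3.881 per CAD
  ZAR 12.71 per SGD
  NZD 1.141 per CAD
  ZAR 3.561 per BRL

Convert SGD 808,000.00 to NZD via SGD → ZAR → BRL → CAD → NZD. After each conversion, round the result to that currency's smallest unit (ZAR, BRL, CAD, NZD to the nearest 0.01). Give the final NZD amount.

SGD 808,000.00 × 12.71 = ZAR 10,269,680.00
ZAR 10,269,680.00 ÷ 3.561 = BRL 2,883,931.48
BRL 2,883,931.48 ÷ 3.881 = CAD 743,089.79
CAD 743,089.79 × 1.141 = NZD 847,865.45

NZD 847,865.45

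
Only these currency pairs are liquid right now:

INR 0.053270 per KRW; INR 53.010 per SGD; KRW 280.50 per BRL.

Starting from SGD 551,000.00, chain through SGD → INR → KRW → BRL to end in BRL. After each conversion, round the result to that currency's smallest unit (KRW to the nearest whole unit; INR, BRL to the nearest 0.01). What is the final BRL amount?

BRL 1,954,761.79

SGD 551,000.00 × 53.010 = INR 29,208,510.00
INR 29,208,510.00 ÷ 0.053270 = KRW 548,310,681
KRW 548,310,681 ÷ 280.50 = BRL 1,954,761.79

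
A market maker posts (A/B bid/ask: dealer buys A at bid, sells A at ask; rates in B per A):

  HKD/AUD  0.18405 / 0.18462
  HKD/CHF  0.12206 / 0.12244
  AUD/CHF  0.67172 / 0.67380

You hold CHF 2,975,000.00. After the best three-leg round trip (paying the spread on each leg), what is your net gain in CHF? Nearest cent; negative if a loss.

Net profit: CHF 28,915.77

Best loop CHF → HKD → AUD → CHF:
CHF 2,975,000.00 ÷ 0.12244 (buy HKD at ask) = HKD 24,297,615.16
HKD 24,297,615.16 × 0.18405 (sell HKD at bid) = AUD 4,471,976.07
AUD 4,471,976.07 × 0.67172 (sell AUD at bid) = CHF 3,003,915.77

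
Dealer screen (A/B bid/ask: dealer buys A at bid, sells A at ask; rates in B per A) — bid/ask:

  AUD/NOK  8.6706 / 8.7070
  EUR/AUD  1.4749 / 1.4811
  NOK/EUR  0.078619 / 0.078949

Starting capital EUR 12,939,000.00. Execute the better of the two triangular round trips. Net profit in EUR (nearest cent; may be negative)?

Net profit: EUR 69,881.43

Best loop EUR → AUD → NOK → EUR:
EUR 12,939,000.00 × 1.4749 (sell EUR at bid) = AUD 19,083,731.10
AUD 19,083,731.10 × 8.6706 (sell AUD at bid) = NOK 165,467,398.88
NOK 165,467,398.88 × 0.078619 (sell NOK at bid) = EUR 13,008,881.43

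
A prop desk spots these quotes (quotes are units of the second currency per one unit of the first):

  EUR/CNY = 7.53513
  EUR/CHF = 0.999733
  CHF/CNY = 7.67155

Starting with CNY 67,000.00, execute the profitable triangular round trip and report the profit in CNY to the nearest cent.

Profit: CNY 1,194.79

Profitable loop is CNY → EUR → CHF → CNY:
CNY 67,000.00 ÷ 7.53513 = EUR 8,891.68
EUR 8,891.68 × 0.999733 = CHF 8,889.31
CHF 8,889.31 × 7.67155 = CNY 68,194.79
Profit = CNY 68,194.79 − CNY 67,000.00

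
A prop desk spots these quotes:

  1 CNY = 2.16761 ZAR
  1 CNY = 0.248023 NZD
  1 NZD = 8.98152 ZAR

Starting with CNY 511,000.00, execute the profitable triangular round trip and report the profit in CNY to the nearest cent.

Profit: CNY 14,147.80

Profitable loop is CNY → NZD → ZAR → CNY:
CNY 511,000.00 × 0.248023 = NZD 126,739.75
NZD 126,739.75 × 8.98152 = ZAR 1,138,315.63
ZAR 1,138,315.63 ÷ 2.16761 = CNY 525,147.80
Profit = CNY 525,147.80 − CNY 511,000.00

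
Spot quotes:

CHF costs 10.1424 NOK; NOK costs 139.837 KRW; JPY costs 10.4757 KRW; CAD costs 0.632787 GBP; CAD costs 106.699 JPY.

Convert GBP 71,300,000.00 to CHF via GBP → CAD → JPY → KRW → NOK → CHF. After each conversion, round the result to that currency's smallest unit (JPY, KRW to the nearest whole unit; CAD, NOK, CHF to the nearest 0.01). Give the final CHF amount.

CHF 88,799,915.13

GBP 71,300,000.00 ÷ 0.632787 = CAD 112,676,145.37
CAD 112,676,145.37 × 106.699 = JPY 12,022,432,035
JPY 12,022,432,035 × 10.4757 = KRW 125,943,391,269
KRW 125,943,391,269 ÷ 139.837 = NOK 900,644,259.17
NOK 900,644,259.17 ÷ 10.1424 = CHF 88,799,915.13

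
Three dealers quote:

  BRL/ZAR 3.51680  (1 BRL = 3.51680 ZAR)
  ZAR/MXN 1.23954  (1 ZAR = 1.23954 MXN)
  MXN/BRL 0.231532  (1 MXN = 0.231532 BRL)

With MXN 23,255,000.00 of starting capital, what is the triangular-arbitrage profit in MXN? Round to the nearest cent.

Profit: MXN 216,215.66

Profitable loop is MXN → BRL → ZAR → MXN:
MXN 23,255,000.00 × 0.231532 = BRL 5,384,276.66
BRL 5,384,276.66 × 3.51680 = ZAR 18,935,424.16
ZAR 18,935,424.16 × 1.23954 = MXN 23,471,215.66
Profit = MXN 23,471,215.66 − MXN 23,255,000.00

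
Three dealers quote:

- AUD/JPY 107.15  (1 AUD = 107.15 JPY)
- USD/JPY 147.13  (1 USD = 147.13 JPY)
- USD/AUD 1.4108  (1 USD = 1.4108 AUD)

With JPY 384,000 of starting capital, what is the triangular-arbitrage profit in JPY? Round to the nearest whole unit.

Profitable loop is JPY → USD → AUD → JPY:
JPY 384,000 ÷ 147.13 = USD 2,609.94
USD 2,609.94 × 1.4108 = AUD 3,682.10
AUD 3,682.10 × 107.15 = JPY 394,537
Profit = JPY 394,537 − JPY 384,000

Profit: JPY 10,537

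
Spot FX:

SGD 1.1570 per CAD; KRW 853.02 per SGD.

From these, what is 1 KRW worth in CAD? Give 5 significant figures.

KRW/CAD = 0.0010132

1 KRW ÷ 853.02 = 0.00117231 SGD
0.00117231 SGD ÷ 1.1570 = 0.00101323 CAD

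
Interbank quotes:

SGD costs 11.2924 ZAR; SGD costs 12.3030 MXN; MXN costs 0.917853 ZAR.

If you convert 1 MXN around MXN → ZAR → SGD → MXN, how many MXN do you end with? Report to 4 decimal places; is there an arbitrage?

Around MXN → ZAR → SGD → MXN: 1 × 0.917853 ÷ 11.2924 × 12.3030 = 0.999995
Product ≈ 1 (deviation 0.000%, within rounding noise).

1.0000 (no arbitrage)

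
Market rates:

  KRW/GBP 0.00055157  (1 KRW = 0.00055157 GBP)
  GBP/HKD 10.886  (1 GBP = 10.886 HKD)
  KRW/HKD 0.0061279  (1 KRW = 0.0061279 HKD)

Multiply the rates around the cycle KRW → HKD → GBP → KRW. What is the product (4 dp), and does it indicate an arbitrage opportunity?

Around KRW → HKD → GBP → KRW: 1 × 0.0061279 ÷ 10.886 ÷ 0.00055157 = 1.020570
Product > 1; profitable direction is KRW → HKD → GBP → KRW.

1.0206 (arbitrage exists)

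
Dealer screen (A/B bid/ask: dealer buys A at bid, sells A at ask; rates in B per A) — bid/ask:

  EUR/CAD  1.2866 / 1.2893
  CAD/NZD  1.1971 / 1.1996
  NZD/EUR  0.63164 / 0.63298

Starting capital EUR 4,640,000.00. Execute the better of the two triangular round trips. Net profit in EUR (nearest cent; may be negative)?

Net profit: EUR 99,554.84

Best loop EUR → NZD → CAD → EUR:
EUR 4,640,000.00 ÷ 0.63298 (buy NZD at ask) = NZD 7,330,405.38
NZD 7,330,405.38 ÷ 1.1996 (buy CAD at ask) = CAD 6,110,708.06
CAD 6,110,708.06 ÷ 1.2893 (buy EUR at ask) = EUR 4,739,554.84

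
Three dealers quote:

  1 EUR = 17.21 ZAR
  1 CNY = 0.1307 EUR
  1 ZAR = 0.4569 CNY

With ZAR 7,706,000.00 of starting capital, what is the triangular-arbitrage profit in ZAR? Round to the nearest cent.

Profitable loop is ZAR → CNY → EUR → ZAR:
ZAR 7,706,000.00 × 0.4569 = CNY 3,520,871.40
CNY 3,520,871.40 × 0.1307 = EUR 460,177.89
EUR 460,177.89 × 17.21 = ZAR 7,919,661.52
Profit = ZAR 7,919,661.52 − ZAR 7,706,000.00

Profit: ZAR 213,661.52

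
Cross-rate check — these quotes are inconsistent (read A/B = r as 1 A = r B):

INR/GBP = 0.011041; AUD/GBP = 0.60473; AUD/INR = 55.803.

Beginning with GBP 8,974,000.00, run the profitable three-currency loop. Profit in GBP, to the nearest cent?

Profitable loop is GBP → AUD → INR → GBP:
GBP 8,974,000.00 ÷ 0.60473 = AUD 14,839,680.52
AUD 14,839,680.52 × 55.803 = INR 828,098,691.98
INR 828,098,691.98 × 0.011041 = GBP 9,143,037.66
Profit = GBP 9,143,037.66 − GBP 8,974,000.00

Profit: GBP 169,037.66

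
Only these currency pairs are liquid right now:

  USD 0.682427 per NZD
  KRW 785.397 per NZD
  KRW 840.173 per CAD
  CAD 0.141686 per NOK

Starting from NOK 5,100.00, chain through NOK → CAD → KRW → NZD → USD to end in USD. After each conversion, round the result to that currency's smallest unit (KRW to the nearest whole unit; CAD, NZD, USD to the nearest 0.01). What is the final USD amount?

USD 527.52

NOK 5,100.00 × 0.141686 = CAD 722.60
CAD 722.60 × 840.173 = KRW 607,109
KRW 607,109 ÷ 785.397 = NZD 773.00
NZD 773.00 × 0.682427 = USD 527.52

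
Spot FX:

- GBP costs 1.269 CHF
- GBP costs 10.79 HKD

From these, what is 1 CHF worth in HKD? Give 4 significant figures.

CHF/HKD = 8.503

1 CHF ÷ 1.269 = 0.788022 GBP
0.788022 GBP × 10.79 = 8.50276 HKD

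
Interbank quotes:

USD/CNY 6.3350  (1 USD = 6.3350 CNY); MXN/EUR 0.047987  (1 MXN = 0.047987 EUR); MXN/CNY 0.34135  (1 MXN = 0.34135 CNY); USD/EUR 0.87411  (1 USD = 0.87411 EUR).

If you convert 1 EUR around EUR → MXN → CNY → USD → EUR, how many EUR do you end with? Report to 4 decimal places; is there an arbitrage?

Around EUR → MXN → CNY → USD → EUR: 1 ÷ 0.047987 × 0.34135 ÷ 6.3350 × 0.87411 = 0.981512
Product < 1; profitable direction is EUR → USD → CNY → MXN → EUR.

0.9815 (arbitrage exists)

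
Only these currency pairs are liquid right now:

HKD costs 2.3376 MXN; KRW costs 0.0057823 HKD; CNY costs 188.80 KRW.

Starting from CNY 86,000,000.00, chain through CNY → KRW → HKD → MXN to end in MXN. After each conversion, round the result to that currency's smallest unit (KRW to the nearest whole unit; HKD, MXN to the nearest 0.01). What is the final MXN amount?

MXN 219,468,027.30

CNY 86,000,000.00 × 188.80 = KRW 16,236,800,000
KRW 16,236,800,000 × 0.0057823 = HKD 93,886,048.64
HKD 93,886,048.64 × 2.3376 = MXN 219,468,027.30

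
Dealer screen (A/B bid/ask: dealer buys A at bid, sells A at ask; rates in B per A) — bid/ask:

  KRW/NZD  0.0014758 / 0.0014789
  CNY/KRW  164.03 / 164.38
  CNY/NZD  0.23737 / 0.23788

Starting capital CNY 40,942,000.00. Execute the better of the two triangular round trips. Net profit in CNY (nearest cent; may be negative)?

Net profit: CNY 722,091.38

Best loop CNY → KRW → NZD → CNY:
CNY 40,942,000.00 × 164.03 (sell CNY at bid) = KRW 6,715,716,260
KRW 6,715,716,260 × 0.0014758 (sell KRW at bid) = NZD 9,911,054.06
NZD 9,911,054.06 ÷ 0.23788 (buy CNY at ask) = CNY 41,664,091.38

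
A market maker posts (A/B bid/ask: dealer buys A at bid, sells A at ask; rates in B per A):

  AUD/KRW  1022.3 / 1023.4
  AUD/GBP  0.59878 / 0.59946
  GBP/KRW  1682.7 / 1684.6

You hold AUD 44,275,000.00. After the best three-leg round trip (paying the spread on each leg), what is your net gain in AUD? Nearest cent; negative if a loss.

Net profit: AUD 545,833.13

Best loop AUD → KRW → GBP → AUD:
AUD 44,275,000.00 × 1022.3 (sell AUD at bid) = KRW 45,262,332,500
KRW 45,262,332,500 ÷ 1684.6 (buy GBP at ask) = GBP 26,868,296.63
GBP 26,868,296.63 ÷ 0.59946 (buy AUD at ask) = AUD 44,820,833.13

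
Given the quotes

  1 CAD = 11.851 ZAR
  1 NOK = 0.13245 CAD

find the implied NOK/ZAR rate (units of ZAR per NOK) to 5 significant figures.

NOK/ZAR = 1.5697

1 NOK × 0.13245 = 0.13245 CAD
0.13245 CAD × 11.851 = 1.56966 ZAR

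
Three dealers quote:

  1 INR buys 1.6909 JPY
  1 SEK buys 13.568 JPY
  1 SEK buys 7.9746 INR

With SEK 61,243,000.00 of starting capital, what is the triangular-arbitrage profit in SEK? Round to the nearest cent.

Profit: SEK 380,371.99

Profitable loop is SEK → JPY → INR → SEK:
SEK 61,243,000.00 × 13.568 = JPY 830,945,024
JPY 830,945,024 ÷ 1.6909 = INR 491,421,742.27
INR 491,421,742.27 ÷ 7.9746 = SEK 61,623,371.99
Profit = SEK 61,623,371.99 − SEK 61,243,000.00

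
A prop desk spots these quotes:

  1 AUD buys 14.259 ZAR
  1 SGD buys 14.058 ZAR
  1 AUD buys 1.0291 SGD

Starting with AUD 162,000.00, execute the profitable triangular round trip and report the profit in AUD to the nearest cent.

Profit: AUD 2,364.14

Profitable loop is AUD → SGD → ZAR → AUD:
AUD 162,000.00 × 1.0291 = SGD 166,714.20
SGD 166,714.20 × 14.058 = ZAR 2,343,668.22
ZAR 2,343,668.22 ÷ 14.259 = AUD 164,364.14
Profit = AUD 164,364.14 − AUD 162,000.00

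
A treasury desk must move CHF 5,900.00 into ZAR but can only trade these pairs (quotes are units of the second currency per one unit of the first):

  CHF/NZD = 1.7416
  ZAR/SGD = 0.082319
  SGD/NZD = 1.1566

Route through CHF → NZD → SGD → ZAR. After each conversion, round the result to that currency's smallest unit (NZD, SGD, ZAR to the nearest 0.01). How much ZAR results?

ZAR 107,923.81

CHF 5,900.00 × 1.7416 = NZD 10,275.44
NZD 10,275.44 ÷ 1.1566 = SGD 8,884.18
SGD 8,884.18 ÷ 0.082319 = ZAR 107,923.81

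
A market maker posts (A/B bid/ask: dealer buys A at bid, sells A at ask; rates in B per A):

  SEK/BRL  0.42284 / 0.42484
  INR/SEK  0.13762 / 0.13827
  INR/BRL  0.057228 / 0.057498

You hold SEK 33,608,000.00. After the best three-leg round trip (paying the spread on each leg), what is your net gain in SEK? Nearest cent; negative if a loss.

Best loop SEK → BRL → INR → SEK:
SEK 33,608,000.00 × 0.42284 (sell SEK at bid) = BRL 14,210,806.72
BRL 14,210,806.72 ÷ 0.057498 (buy INR at ask) = INR 247,153,061.32
INR 247,153,061.32 × 0.13762 (sell INR at bid) = SEK 34,013,204.30

Net profit: SEK 405,204.30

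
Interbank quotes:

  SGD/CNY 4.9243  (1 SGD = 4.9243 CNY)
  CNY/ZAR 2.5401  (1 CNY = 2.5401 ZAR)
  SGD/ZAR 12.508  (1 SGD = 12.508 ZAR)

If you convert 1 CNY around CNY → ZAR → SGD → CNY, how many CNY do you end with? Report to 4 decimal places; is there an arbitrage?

Around CNY → ZAR → SGD → CNY: 1 × 2.5401 ÷ 12.508 × 4.9243 = 1.000017
Product ≈ 1 (deviation 0.002%, within rounding noise).

1.0000 (no arbitrage)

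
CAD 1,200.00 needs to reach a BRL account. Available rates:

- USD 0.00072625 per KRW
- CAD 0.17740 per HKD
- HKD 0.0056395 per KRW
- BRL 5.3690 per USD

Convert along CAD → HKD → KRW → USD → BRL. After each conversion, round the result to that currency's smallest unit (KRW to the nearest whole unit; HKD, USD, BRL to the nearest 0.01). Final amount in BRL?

BRL 4,676.99

CAD 1,200.00 ÷ 0.17740 = HKD 6,764.37
HKD 6,764.37 ÷ 0.0056395 = KRW 1,199,463
KRW 1,199,463 × 0.00072625 = USD 871.11
USD 871.11 × 5.3690 = BRL 4,676.99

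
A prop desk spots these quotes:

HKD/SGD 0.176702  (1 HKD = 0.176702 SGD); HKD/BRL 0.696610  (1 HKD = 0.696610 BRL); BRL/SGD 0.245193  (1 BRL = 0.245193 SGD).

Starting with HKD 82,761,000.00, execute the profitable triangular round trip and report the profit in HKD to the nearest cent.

Profit: HKD 2,857,856.41

Profitable loop is HKD → SGD → BRL → HKD:
HKD 82,761,000.00 × 0.176702 = SGD 14,624,034.22
SGD 14,624,034.22 ÷ 0.245193 = BRL 59,642,951.56
BRL 59,642,951.56 ÷ 0.696610 = HKD 85,618,856.41
Profit = HKD 85,618,856.41 − HKD 82,761,000.00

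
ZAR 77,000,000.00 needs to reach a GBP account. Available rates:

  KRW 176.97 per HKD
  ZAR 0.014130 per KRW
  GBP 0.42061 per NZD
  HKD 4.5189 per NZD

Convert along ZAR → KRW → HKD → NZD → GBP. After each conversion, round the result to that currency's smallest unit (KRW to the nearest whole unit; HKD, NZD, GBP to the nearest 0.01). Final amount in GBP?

ZAR 77,000,000.00 ÷ 0.014130 = KRW 5,449,398,443
KRW 5,449,398,443 ÷ 176.97 = HKD 30,792,780.94
HKD 30,792,780.94 ÷ 4.5189 = NZD 6,814,220.48
NZD 6,814,220.48 × 0.42061 = GBP 2,866,129.28

GBP 2,866,129.28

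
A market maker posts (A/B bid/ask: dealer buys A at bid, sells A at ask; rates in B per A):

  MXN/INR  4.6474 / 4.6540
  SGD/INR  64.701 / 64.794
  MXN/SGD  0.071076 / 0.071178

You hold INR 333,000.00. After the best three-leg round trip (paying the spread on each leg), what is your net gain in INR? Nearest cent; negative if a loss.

Best loop INR → SGD → MXN → INR:
INR 333,000.00 ÷ 64.794 (buy SGD at ask) = SGD 5,139.36
SGD 5,139.36 ÷ 0.071178 (buy MXN at ask) = MXN 72,204.40
MXN 72,204.40 × 4.6474 (sell MXN at bid) = INR 335,562.73

Net profit: INR 2,562.73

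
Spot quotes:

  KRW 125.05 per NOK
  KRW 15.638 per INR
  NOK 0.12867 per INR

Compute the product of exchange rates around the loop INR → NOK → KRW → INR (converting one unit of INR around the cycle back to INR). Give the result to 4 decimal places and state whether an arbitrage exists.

1.0289 (arbitrage exists)

Around INR → NOK → KRW → INR: 1 × 0.12867 × 125.05 ÷ 15.638 = 1.028916
Product > 1; profitable direction is INR → NOK → KRW → INR.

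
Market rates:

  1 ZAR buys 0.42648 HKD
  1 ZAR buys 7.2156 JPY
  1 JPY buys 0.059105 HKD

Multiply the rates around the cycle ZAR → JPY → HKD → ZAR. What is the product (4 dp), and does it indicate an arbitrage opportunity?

Around ZAR → JPY → HKD → ZAR: 1 × 7.2156 × 0.059105 ÷ 0.42648 = 0.999995
Product ≈ 1 (deviation 0.000%, within rounding noise).

1.0000 (no arbitrage)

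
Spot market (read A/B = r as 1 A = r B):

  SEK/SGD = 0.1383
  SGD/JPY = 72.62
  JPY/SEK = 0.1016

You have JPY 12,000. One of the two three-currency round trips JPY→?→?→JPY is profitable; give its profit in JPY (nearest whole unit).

Profitable loop is JPY → SEK → SGD → JPY:
JPY 12,000 × 0.1016 = SEK 1,219.20
SEK 1,219.20 × 0.1383 = SGD 168.62
SGD 168.62 × 72.62 = JPY 12,245
Profit = JPY 12,245 − JPY 12,000

Profit: JPY 245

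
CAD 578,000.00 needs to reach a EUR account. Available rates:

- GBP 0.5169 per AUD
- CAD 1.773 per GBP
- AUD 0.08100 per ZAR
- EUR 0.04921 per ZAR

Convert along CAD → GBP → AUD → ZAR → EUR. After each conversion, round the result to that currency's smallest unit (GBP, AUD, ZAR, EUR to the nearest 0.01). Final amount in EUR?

CAD 578,000.00 ÷ 1.773 = GBP 326,001.13
GBP 326,001.13 ÷ 0.5169 = AUD 630,685.10
AUD 630,685.10 ÷ 0.08100 = ZAR 7,786,235.80
ZAR 7,786,235.80 × 0.04921 = EUR 383,160.66

EUR 383,160.66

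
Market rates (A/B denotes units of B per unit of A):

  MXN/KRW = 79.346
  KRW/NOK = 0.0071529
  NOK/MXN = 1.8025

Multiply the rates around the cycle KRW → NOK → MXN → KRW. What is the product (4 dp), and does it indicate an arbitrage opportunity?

Around KRW → NOK → MXN → KRW: 1 × 0.0071529 × 1.8025 × 79.346 = 1.023016
Product > 1; profitable direction is KRW → NOK → MXN → KRW.

1.0230 (arbitrage exists)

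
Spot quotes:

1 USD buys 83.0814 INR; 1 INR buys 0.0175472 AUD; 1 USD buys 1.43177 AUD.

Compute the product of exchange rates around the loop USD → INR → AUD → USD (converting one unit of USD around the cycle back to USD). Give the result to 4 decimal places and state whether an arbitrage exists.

1.0182 (arbitrage exists)

Around USD → INR → AUD → USD: 1 × 83.0814 × 0.0175472 ÷ 1.43177 = 1.018212
Product > 1; profitable direction is USD → INR → AUD → USD.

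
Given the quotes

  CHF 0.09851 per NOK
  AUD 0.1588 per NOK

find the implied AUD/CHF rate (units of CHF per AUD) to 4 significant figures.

1 AUD ÷ 0.1588 = 6.29723 NOK
6.29723 NOK × 0.09851 = 0.62034 CHF

AUD/CHF = 0.6203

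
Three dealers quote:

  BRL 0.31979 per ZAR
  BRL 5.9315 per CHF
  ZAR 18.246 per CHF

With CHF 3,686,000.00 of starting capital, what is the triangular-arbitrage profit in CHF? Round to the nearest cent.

Profitable loop is CHF → BRL → ZAR → CHF:
CHF 3,686,000.00 × 5.9315 = BRL 21,863,509.00
BRL 21,863,509.00 ÷ 0.31979 = ZAR 68,368,332.34
ZAR 68,368,332.34 ÷ 18.246 = CHF 3,747,031.26
Profit = CHF 3,747,031.26 − CHF 3,686,000.00

Profit: CHF 61,031.26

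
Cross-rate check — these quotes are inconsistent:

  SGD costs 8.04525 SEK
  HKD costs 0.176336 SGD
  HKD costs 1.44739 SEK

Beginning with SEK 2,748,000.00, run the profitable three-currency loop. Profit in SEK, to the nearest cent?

Profitable loop is SEK → SGD → HKD → SEK:
SEK 2,748,000.00 ÷ 8.04525 = SGD 341,568.01
SGD 341,568.01 ÷ 0.176336 = HKD 1,937,029.34
HKD 1,937,029.34 × 1.44739 = SEK 2,803,636.90
Profit = SEK 2,803,636.90 − SEK 2,748,000.00

Profit: SEK 55,636.90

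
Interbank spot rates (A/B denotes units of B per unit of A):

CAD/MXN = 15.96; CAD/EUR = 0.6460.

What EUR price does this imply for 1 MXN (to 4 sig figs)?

MXN/EUR = 0.04048

1 MXN ÷ 15.96 = 0.0626566 CAD
0.0626566 CAD × 0.6460 = 0.0404762 EUR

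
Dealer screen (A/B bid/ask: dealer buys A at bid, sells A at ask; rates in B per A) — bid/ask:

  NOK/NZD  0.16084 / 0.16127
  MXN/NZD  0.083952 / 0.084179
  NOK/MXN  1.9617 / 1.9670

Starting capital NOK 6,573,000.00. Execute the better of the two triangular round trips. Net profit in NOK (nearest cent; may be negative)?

Best loop NOK → MXN → NZD → NOK:
NOK 6,573,000.00 × 1.9617 (sell NOK at bid) = MXN 12,894,254.10
MXN 12,894,254.10 × 0.083952 (sell MXN at bid) = NZD 1,082,498.42
NZD 1,082,498.42 ÷ 0.16127 (buy NOK at ask) = NOK 6,712,335.96

Net profit: NOK 139,335.96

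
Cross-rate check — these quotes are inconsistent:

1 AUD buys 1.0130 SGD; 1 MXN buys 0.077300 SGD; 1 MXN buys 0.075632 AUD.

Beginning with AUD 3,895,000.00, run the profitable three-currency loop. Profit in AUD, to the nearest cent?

Profitable loop is AUD → MXN → SGD → AUD:
AUD 3,895,000.00 ÷ 0.075632 = MXN 51,499,365.35
MXN 51,499,365.35 × 0.077300 = SGD 3,980,900.94
SGD 3,980,900.94 ÷ 1.0130 = AUD 3,929,813.37
Profit = AUD 3,929,813.37 − AUD 3,895,000.00

Profit: AUD 34,813.37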